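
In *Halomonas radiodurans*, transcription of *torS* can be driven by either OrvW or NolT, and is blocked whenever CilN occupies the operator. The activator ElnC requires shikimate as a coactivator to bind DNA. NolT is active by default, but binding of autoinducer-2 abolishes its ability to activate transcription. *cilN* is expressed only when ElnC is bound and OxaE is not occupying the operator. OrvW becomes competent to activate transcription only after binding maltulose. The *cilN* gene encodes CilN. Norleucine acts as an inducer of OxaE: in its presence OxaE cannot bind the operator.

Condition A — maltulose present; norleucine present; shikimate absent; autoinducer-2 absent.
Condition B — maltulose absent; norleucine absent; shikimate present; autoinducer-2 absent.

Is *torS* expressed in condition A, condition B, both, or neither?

both

Condition A:
Maltulose is present, so OrvW is active.
Norleucine is present, so OxaE is inactive.
Shikimate is absent, so ElnC is inactive.
Required activator ElnC is absent, so *cilN* is not transcribed.
So CilN is not produced.
Autoinducer-2 is absent, so NolT is active.
Activator OrvW is present, so *torS* is transcribed.
→ *torS* is ON in A.
Condition B:
Maltulose is absent, so OrvW is inactive.
Norleucine is absent, so OxaE is active.
Shikimate is present, so ElnC is active.
With repressor OxaE bound, *cilN* is not transcribed.
So CilN is not produced.
Autoinducer-2 is absent, so NolT is active.
Activator NolT is present, so *torS* is transcribed.
→ *torS* is ON in B.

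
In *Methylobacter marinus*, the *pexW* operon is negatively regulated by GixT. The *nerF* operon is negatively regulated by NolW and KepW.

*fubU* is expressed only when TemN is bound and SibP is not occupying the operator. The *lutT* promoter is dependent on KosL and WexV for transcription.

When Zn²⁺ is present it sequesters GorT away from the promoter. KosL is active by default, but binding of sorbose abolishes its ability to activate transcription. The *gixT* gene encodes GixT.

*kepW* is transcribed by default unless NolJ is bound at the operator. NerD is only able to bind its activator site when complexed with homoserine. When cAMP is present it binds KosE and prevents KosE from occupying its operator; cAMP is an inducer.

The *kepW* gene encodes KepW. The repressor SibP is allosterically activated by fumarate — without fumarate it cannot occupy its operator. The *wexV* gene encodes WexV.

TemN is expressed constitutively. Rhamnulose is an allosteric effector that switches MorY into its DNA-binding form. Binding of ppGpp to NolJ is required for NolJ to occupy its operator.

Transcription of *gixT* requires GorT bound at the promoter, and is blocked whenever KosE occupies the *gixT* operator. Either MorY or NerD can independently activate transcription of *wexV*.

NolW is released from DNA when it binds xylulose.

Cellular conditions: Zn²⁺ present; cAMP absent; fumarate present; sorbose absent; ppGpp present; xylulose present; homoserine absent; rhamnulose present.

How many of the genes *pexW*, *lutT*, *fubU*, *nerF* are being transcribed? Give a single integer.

Zn²⁺ is present, so GorT is inactive.
cAMP is absent, so KosE is active.
With repressor KosE bound, *gixT* is not transcribed.
So GixT is not produced.
With no repressor bound, *pexW* is transcribed.
→ *pexW* is ON.
Sorbose is absent, so KosL is active.
Rhamnulose is present, so MorY is active.
Homoserine is absent, so NerD is inactive.
Activator MorY is present, so *wexV* is transcribed.
So WexV is produced and active.
No repressor is bound and KosL and WexV are active, so *lutT* is transcribed.
→ *lutT* is ON.
TemN is produced constitutively and is active.
Fumarate is present, so SibP is active.
With repressor SibP bound, *fubU* is not transcribed.
→ *fubU* is OFF.
Xylulose is present, so NolW is inactive.
ppGpp is present, so NolJ is active.
With repressor NolJ bound, *kepW* is not transcribed.
So KepW is not produced.
With no repressor bound, *nerF* is transcribed.
→ *nerF* is ON.
3 of the 4 genes are transcribed.

3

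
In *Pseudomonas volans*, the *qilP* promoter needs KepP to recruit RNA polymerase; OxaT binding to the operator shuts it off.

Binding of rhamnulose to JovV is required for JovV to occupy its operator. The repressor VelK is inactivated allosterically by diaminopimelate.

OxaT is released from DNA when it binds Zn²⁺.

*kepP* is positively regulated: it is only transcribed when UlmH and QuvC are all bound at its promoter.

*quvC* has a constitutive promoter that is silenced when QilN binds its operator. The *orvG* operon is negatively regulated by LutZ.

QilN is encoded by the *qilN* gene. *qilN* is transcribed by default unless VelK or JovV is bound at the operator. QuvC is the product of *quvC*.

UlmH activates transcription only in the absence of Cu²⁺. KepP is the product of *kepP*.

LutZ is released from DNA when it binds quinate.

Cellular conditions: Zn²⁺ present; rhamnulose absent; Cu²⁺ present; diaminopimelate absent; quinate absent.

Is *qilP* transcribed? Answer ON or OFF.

OFF

Zn²⁺ is present, so OxaT is inactive.
Cu²⁺ is present, so UlmH is inactive.
Diaminopimelate is absent, so VelK is active.
Rhamnulose is absent, so JovV is inactive.
With repressor VelK bound, *qilN* is not transcribed.
So QilN is not produced.
With no repressor bound, *quvC* is transcribed.
So QuvC is produced and active.
Required activator UlmH is absent, so *kepP* is not transcribed.
So KepP is not produced.
Required activator KepP is absent, so *qilP* is not transcribed.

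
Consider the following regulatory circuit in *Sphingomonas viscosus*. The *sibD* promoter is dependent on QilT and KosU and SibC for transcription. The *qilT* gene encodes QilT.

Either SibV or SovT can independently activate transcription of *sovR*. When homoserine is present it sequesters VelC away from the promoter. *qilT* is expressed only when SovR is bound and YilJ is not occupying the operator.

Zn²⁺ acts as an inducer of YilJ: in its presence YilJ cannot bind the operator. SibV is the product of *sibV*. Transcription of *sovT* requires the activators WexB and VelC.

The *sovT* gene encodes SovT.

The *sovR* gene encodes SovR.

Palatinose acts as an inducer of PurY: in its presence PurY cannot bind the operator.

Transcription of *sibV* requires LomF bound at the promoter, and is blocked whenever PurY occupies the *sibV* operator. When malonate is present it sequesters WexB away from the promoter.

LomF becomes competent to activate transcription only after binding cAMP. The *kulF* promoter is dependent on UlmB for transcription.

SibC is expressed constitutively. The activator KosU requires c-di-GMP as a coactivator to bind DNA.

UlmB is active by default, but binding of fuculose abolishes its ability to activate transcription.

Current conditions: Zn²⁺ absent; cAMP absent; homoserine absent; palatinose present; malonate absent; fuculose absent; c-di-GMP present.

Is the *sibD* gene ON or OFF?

OFF

Palatinose is present, so PurY is inactive.
cAMP is absent, so LomF is inactive.
Required activator LomF is absent, so *sibV* is not transcribed.
So SibV is not produced.
Malonate is absent, so WexB is active.
Homoserine is absent, so VelC is active.
No repressor is bound and WexB and VelC are active, so *sovT* is transcribed.
So SovT is produced and active.
Activator SovT is present, so *sovR* is transcribed.
So SovR is produced and active.
Zn²⁺ is absent, so YilJ is active.
With repressor YilJ bound, *qilT* is not transcribed.
So QilT is not produced.
c-di-GMP is present, so KosU is active.
SibC is produced constitutively and is active.
Required activator QilT is absent, so *sibD* is not transcribed.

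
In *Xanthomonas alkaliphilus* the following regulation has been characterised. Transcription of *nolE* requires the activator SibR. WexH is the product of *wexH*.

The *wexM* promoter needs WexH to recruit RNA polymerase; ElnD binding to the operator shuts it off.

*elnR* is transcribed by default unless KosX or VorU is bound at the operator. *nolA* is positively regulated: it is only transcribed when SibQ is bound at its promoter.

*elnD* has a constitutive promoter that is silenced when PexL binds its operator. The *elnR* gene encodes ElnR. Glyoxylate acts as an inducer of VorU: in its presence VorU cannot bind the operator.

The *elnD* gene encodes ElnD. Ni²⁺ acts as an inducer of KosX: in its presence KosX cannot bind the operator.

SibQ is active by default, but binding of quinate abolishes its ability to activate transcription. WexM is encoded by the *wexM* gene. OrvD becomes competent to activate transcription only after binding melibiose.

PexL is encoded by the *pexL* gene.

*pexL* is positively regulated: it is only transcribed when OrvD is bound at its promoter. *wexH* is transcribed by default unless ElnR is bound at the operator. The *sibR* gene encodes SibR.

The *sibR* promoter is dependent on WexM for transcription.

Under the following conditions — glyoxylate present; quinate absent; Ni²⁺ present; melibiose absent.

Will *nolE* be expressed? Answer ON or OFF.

Ni²⁺ is present, so KosX is inactive.
Glyoxylate is present, so VorU is inactive.
With no repressor bound, *elnR* is transcribed.
So ElnR is produced and active.
With repressor ElnR bound, *wexH* is not transcribed.
So WexH is not produced.
Melibiose is absent, so OrvD is inactive.
Required activator OrvD is absent, so *pexL* is not transcribed.
So PexL is not produced.
With no repressor bound, *elnD* is transcribed.
So ElnD is produced and active.
With repressor ElnD bound, *wexM* is not transcribed.
So WexM is not produced.
Required activator WexM is absent, so *sibR* is not transcribed.
So SibR is not produced.
Required activator SibR is absent, so *nolE* is not transcribed.

OFF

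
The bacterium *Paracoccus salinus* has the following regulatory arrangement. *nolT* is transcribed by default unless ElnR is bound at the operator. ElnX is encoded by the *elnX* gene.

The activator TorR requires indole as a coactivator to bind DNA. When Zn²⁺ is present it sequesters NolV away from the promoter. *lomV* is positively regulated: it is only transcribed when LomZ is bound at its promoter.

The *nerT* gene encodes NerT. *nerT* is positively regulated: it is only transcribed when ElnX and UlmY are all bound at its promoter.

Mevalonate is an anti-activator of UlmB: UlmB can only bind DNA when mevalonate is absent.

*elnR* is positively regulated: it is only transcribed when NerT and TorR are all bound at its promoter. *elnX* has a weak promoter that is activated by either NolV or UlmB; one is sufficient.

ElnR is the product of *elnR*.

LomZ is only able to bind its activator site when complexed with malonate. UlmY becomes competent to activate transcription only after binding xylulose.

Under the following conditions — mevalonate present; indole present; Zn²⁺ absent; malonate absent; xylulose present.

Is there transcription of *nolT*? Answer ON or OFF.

OFF

Zn²⁺ is absent, so NolV is active.
Mevalonate is present, so UlmB is inactive.
Activator NolV is present, so *elnX* is transcribed.
So ElnX is produced and active.
Xylulose is present, so UlmY is active.
No repressor is bound and ElnX and UlmY are active, so *nerT* is transcribed.
So NerT is produced and active.
Indole is present, so TorR is active.
No repressor is bound and NerT and TorR are active, so *elnR* is transcribed.
So ElnR is produced and active.
With repressor ElnR bound, *nolT* is not transcribed.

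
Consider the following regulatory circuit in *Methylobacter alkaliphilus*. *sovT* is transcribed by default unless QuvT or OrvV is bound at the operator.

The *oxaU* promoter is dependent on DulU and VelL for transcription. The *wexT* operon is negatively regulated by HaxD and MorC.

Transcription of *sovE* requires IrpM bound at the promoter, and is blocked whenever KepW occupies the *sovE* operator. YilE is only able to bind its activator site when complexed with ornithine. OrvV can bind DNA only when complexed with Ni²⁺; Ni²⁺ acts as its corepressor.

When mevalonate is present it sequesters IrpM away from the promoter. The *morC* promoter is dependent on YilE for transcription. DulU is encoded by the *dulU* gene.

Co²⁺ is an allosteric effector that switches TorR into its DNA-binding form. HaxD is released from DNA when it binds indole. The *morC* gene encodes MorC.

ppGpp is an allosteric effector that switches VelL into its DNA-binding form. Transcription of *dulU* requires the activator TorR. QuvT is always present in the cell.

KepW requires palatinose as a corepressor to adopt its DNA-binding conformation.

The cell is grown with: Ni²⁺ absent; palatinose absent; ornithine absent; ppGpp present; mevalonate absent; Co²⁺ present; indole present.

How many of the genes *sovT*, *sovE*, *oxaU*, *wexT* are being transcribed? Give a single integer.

QuvT is produced constitutively and is active.
Ni²⁺ is absent, so OrvV is inactive.
With repressor QuvT bound, *sovT* is not transcribed.
→ *sovT* is OFF.
Palatinose is absent, so KepW is inactive.
Mevalonate is absent, so IrpM is active.
No repressor is bound and IrpM is active, so *sovE* is transcribed.
→ *sovE* is ON.
Co²⁺ is present, so TorR is active.
No repressor is bound and TorR is active, so *dulU* is transcribed.
So DulU is produced and active.
ppGpp is present, so VelL is active.
No repressor is bound and DulU and VelL are active, so *oxaU* is transcribed.
→ *oxaU* is ON.
Indole is present, so HaxD is inactive.
Ornithine is absent, so YilE is inactive.
Required activator YilE is absent, so *morC* is not transcribed.
So MorC is not produced.
With no repressor bound, *wexT* is transcribed.
→ *wexT* is ON.
3 of the 4 genes are transcribed.

3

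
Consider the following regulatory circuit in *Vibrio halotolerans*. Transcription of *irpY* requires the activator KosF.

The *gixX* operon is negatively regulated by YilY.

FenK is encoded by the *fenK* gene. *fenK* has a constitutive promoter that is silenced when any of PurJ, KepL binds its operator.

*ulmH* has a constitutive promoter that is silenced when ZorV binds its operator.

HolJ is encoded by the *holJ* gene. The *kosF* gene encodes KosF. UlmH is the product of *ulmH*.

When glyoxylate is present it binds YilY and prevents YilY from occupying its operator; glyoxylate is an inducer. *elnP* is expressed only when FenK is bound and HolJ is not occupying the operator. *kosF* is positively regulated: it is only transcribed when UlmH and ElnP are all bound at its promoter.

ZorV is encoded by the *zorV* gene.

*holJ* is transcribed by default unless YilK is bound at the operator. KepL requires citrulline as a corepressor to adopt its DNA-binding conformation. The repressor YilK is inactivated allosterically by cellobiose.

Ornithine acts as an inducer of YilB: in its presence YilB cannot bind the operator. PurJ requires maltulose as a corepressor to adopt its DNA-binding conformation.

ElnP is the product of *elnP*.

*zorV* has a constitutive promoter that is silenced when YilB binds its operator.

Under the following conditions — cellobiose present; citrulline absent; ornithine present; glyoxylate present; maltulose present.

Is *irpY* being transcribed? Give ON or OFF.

OFF

Ornithine is present, so YilB is inactive.
With no repressor bound, *zorV* is transcribed.
So ZorV is produced and active.
With repressor ZorV bound, *ulmH* is not transcribed.
So UlmH is not produced.
Cellobiose is present, so YilK is inactive.
With no repressor bound, *holJ* is transcribed.
So HolJ is produced and active.
Maltulose is present, so PurJ is active.
Citrulline is absent, so KepL is inactive.
With repressor PurJ bound, *fenK* is not transcribed.
So FenK is not produced.
With repressor HolJ bound, *elnP* is not transcribed.
So ElnP is not produced.
Required activator UlmH is absent, so *kosF* is not transcribed.
So KosF is not produced.
Required activator KosF is absent, so *irpY* is not transcribed.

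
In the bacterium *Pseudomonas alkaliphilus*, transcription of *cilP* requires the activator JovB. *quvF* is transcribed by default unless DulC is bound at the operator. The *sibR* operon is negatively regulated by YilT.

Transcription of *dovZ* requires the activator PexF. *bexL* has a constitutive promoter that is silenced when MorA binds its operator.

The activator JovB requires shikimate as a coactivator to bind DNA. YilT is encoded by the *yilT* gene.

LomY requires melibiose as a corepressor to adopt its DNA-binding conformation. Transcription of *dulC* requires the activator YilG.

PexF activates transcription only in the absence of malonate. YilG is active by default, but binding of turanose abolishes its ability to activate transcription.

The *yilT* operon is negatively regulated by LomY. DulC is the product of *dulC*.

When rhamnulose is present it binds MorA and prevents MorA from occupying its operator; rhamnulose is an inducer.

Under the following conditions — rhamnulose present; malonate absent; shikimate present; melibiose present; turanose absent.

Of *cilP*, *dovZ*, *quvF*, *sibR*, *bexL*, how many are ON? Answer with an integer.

4

Shikimate is present, so JovB is active.
No repressor is bound and JovB is active, so *cilP* is transcribed.
→ *cilP* is ON.
Malonate is absent, so PexF is active.
No repressor is bound and PexF is active, so *dovZ* is transcribed.
→ *dovZ* is ON.
Turanose is absent, so YilG is active.
No repressor is bound and YilG is active, so *dulC* is transcribed.
So DulC is produced and active.
With repressor DulC bound, *quvF* is not transcribed.
→ *quvF* is OFF.
Melibiose is present, so LomY is active.
With repressor LomY bound, *yilT* is not transcribed.
So YilT is not produced.
With no repressor bound, *sibR* is transcribed.
→ *sibR* is ON.
Rhamnulose is present, so MorA is inactive.
With no repressor bound, *bexL* is transcribed.
→ *bexL* is ON.
4 of the 5 genes are transcribed.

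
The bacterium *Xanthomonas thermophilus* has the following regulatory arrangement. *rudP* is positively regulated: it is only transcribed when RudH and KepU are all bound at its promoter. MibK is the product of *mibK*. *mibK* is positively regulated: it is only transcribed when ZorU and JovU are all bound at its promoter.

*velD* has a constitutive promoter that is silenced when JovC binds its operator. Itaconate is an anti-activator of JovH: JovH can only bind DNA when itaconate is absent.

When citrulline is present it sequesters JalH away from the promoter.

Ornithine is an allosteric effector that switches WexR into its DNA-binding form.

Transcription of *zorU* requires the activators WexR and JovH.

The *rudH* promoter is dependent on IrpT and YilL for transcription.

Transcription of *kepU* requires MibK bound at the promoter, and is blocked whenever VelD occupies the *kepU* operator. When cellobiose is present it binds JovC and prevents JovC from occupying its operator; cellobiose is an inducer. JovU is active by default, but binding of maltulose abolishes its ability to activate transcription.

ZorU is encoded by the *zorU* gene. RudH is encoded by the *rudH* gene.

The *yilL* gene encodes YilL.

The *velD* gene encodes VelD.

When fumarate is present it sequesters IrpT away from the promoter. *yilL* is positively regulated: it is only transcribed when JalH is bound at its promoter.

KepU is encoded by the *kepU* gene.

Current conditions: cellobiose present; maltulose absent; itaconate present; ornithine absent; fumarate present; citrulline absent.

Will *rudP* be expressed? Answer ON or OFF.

Fumarate is present, so IrpT is inactive.
Citrulline is absent, so JalH is active.
No repressor is bound and JalH is active, so *yilL* is transcribed.
So YilL is produced and active.
Required activator IrpT is absent, so *rudH* is not transcribed.
So RudH is not produced.
Ornithine is absent, so WexR is inactive.
Itaconate is present, so JovH is inactive.
Required activator WexR is absent, so *zorU* is not transcribed.
So ZorU is not produced.
Maltulose is absent, so JovU is active.
Required activator ZorU is absent, so *mibK* is not transcribed.
So MibK is not produced.
Cellobiose is present, so JovC is inactive.
With no repressor bound, *velD* is transcribed.
So VelD is produced and active.
With repressor VelD bound, *kepU* is not transcribed.
So KepU is not produced.
Required activator RudH is absent, so *rudP* is not transcribed.

OFF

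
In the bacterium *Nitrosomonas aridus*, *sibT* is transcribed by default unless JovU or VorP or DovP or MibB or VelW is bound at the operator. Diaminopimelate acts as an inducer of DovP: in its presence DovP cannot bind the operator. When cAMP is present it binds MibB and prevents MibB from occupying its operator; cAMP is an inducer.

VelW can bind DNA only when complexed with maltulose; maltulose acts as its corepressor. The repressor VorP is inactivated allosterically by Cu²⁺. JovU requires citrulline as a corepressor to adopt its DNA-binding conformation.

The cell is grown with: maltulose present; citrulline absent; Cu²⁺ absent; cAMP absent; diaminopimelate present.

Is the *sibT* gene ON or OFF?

Citrulline is absent, so JovU is inactive.
Cu²⁺ is absent, so VorP is active.
Diaminopimelate is present, so DovP is inactive.
cAMP is absent, so MibB is active.
Maltulose is present, so VelW is active.
With repressor VorP bound, *sibT* is not transcribed.

OFF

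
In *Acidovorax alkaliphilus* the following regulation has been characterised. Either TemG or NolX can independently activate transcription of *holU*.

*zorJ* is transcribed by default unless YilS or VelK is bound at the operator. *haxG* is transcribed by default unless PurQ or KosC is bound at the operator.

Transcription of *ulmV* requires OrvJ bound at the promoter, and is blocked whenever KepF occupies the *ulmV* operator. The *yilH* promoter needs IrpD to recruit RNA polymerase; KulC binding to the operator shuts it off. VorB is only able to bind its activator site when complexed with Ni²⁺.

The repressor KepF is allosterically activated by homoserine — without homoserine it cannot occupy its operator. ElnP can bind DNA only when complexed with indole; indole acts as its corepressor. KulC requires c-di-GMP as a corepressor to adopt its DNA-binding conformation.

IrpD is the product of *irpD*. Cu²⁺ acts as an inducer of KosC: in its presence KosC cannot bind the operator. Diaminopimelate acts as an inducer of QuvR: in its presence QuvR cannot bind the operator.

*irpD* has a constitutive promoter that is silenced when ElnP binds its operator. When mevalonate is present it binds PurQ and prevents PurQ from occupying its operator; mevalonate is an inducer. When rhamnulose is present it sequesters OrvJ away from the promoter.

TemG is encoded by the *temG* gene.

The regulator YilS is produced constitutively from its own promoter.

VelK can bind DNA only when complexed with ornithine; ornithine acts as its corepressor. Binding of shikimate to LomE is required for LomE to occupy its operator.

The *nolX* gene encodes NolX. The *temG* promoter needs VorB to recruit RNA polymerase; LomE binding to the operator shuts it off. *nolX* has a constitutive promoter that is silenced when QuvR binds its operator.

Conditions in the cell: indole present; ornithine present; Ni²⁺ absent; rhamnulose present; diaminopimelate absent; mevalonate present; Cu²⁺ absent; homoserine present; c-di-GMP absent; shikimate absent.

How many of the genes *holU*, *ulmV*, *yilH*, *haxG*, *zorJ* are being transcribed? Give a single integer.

0

Shikimate is absent, so LomE is inactive.
Ni²⁺ is absent, so VorB is inactive.
Required activator VorB is absent, so *temG* is not transcribed.
So TemG is not produced.
Diaminopimelate is absent, so QuvR is active.
With repressor QuvR bound, *nolX* is not transcribed.
So NolX is not produced.
No activator is available at the *holU* promoter, so *holU* is not transcribed.
→ *holU* is OFF.
Homoserine is present, so KepF is active.
Rhamnulose is present, so OrvJ is inactive.
With repressor KepF bound, *ulmV* is not transcribed.
→ *ulmV* is OFF.
Indole is present, so ElnP is active.
With repressor ElnP bound, *irpD* is not transcribed.
So IrpD is not produced.
c-di-GMP is absent, so KulC is inactive.
Required activator IrpD is absent, so *yilH* is not transcribed.
→ *yilH* is OFF.
Mevalonate is present, so PurQ is inactive.
Cu²⁺ is absent, so KosC is active.
With repressor KosC bound, *haxG* is not transcribed.
→ *haxG* is OFF.
YilS is produced constitutively and is active.
Ornithine is present, so VelK is active.
With repressor YilS bound, *zorJ* is not transcribed.
→ *zorJ* is OFF.
0 of the 5 genes are transcribed.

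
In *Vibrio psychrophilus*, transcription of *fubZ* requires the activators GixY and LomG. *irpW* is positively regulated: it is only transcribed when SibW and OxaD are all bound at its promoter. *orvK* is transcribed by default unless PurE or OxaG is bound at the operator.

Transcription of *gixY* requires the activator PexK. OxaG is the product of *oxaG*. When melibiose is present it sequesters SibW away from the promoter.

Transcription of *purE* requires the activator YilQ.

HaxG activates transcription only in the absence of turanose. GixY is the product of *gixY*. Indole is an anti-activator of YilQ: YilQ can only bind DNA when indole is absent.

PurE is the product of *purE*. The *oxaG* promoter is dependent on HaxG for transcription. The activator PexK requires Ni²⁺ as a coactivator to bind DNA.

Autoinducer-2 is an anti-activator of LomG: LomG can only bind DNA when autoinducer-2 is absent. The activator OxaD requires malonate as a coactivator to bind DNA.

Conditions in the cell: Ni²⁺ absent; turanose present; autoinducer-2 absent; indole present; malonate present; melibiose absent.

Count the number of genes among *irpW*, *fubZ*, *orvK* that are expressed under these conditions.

Melibiose is absent, so SibW is active.
Malonate is present, so OxaD is active.
No repressor is bound and SibW and OxaD are active, so *irpW* is transcribed.
→ *irpW* is ON.
Ni²⁺ is absent, so PexK is inactive.
Required activator PexK is absent, so *gixY* is not transcribed.
So GixY is not produced.
Autoinducer-2 is absent, so LomG is active.
Required activator GixY is absent, so *fubZ* is not transcribed.
→ *fubZ* is OFF.
Indole is present, so YilQ is inactive.
Required activator YilQ is absent, so *purE* is not transcribed.
So PurE is not produced.
Turanose is present, so HaxG is inactive.
Required activator HaxG is absent, so *oxaG* is not transcribed.
So OxaG is not produced.
With no repressor bound, *orvK* is transcribed.
→ *orvK* is ON.
2 of the 3 genes are transcribed.

2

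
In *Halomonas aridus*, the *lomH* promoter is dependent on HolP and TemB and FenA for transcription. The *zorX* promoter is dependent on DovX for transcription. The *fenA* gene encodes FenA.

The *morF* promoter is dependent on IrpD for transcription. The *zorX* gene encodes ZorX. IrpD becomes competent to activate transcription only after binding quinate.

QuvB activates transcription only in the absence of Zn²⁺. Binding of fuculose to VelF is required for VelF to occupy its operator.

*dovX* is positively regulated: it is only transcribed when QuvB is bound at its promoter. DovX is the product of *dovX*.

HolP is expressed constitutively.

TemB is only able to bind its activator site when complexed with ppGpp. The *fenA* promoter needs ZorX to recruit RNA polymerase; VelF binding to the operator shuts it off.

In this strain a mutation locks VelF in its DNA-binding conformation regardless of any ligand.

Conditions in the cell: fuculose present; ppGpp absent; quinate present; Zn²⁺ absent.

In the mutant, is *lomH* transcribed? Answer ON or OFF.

OFF

HolP is produced constitutively and is active.
ppGpp is absent, so TemB is inactive.
VelF is constitutively active in this strain.
Zn²⁺ is absent, so QuvB is active.
No repressor is bound and QuvB is active, so *dovX* is transcribed.
So DovX is produced and active.
No repressor is bound and DovX is active, so *zorX* is transcribed.
So ZorX is produced and active.
With repressor VelF bound, *fenA* is not transcribed.
So FenA is not produced.
Required activator TemB is absent, so *lomH* is not transcribed.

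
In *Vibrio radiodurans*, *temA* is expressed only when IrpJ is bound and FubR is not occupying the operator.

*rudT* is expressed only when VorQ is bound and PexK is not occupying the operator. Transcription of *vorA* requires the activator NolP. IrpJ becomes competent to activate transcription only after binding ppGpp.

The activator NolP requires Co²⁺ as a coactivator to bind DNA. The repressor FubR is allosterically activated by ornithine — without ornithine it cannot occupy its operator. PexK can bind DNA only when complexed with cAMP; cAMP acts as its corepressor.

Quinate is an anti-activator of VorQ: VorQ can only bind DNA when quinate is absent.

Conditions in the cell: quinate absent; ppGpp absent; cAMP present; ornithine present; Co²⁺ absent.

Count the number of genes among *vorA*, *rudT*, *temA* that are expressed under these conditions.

Co²⁺ is absent, so NolP is inactive.
Required activator NolP is absent, so *vorA* is not transcribed.
→ *vorA* is OFF.
cAMP is present, so PexK is active.
Quinate is absent, so VorQ is active.
With repressor PexK bound, *rudT* is not transcribed.
→ *rudT* is OFF.
ppGpp is absent, so IrpJ is inactive.
Ornithine is present, so FubR is active.
With repressor FubR bound, *temA* is not transcribed.
→ *temA* is OFF.
0 of the 3 genes are transcribed.

0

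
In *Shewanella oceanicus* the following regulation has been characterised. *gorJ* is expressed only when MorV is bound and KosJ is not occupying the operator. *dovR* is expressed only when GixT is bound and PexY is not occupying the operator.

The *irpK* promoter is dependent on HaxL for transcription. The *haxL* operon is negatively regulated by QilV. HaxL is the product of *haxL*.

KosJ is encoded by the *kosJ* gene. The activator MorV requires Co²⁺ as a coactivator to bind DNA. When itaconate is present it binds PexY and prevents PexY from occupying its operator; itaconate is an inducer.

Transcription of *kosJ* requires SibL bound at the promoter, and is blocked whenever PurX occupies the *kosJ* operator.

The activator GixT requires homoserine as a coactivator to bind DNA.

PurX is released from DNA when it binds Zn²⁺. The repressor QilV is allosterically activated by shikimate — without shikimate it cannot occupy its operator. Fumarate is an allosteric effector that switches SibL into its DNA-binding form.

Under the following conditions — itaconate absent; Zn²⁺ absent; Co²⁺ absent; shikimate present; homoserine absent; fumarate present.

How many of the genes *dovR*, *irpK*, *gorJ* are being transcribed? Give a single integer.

0

Itaconate is absent, so PexY is active.
Homoserine is absent, so GixT is inactive.
With repressor PexY bound, *dovR* is not transcribed.
→ *dovR* is OFF.
Shikimate is present, so QilV is active.
With repressor QilV bound, *haxL* is not transcribed.
So HaxL is not produced.
Required activator HaxL is absent, so *irpK* is not transcribed.
→ *irpK* is OFF.
Zn²⁺ is absent, so PurX is active.
Fumarate is present, so SibL is active.
With repressor PurX bound, *kosJ* is not transcribed.
So KosJ is not produced.
Co²⁺ is absent, so MorV is inactive.
Required activator MorV is absent, so *gorJ* is not transcribed.
→ *gorJ* is OFF.
0 of the 3 genes are transcribed.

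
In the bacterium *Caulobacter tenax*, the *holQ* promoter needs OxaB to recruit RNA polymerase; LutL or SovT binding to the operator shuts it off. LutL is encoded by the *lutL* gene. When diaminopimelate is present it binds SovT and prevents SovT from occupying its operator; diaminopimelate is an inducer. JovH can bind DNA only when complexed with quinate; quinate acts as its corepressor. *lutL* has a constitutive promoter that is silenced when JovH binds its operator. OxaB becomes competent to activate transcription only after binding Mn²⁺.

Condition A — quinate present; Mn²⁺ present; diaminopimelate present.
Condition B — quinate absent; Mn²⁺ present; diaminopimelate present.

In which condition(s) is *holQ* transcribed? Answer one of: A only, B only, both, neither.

Condition A:
Quinate is present, so JovH is active.
With repressor JovH bound, *lutL* is not transcribed.
So LutL is not produced.
Mn²⁺ is present, so OxaB is active.
Diaminopimelate is present, so SovT is inactive.
No repressor is bound and OxaB is active, so *holQ* is transcribed.
→ *holQ* is ON in A.
Condition B:
Quinate is absent, so JovH is inactive.
With no repressor bound, *lutL* is transcribed.
So LutL is produced and active.
Mn²⁺ is present, so OxaB is active.
Diaminopimelate is present, so SovT is inactive.
With repressor LutL bound, *holQ* is not transcribed.
→ *holQ* is OFF in B.

A only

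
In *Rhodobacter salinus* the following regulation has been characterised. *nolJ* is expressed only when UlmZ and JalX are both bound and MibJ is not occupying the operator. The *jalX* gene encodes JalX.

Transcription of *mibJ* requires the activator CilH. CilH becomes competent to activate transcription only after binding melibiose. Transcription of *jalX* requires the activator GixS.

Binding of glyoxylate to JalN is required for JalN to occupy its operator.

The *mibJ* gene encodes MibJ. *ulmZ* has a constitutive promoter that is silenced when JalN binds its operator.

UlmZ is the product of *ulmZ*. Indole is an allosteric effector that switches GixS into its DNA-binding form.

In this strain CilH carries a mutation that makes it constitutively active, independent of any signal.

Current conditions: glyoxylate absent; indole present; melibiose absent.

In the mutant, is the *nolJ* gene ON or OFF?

OFF

Glyoxylate is absent, so JalN is inactive.
With no repressor bound, *ulmZ* is transcribed.
So UlmZ is produced and active.
Indole is present, so GixS is active.
No repressor is bound and GixS is active, so *jalX* is transcribed.
So JalX is produced and active.
CilH is constitutively active in this strain.
No repressor is bound and CilH is active, so *mibJ* is transcribed.
So MibJ is produced and active.
With repressor MibJ bound, *nolJ* is not transcribed.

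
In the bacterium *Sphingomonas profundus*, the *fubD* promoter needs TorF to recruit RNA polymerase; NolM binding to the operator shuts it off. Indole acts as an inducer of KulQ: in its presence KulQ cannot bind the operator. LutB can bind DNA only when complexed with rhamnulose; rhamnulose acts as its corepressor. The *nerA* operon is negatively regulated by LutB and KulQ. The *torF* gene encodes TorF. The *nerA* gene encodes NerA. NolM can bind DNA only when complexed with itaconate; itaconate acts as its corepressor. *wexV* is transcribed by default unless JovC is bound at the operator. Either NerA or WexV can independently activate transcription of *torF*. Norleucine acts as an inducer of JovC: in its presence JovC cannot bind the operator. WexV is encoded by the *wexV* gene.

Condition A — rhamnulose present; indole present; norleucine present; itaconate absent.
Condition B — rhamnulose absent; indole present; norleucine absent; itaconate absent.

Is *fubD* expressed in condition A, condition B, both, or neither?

both

Condition A:
Rhamnulose is present, so LutB is active.
Indole is present, so KulQ is inactive.
With repressor LutB bound, *nerA* is not transcribed.
So NerA is not produced.
Norleucine is present, so JovC is inactive.
With no repressor bound, *wexV* is transcribed.
So WexV is produced and active.
Activator WexV is present, so *torF* is transcribed.
So TorF is produced and active.
Itaconate is absent, so NolM is inactive.
No repressor is bound and TorF is active, so *fubD* is transcribed.
→ *fubD* is ON in A.
Condition B:
Rhamnulose is absent, so LutB is inactive.
Indole is present, so KulQ is inactive.
With no repressor bound, *nerA* is transcribed.
So NerA is produced and active.
Norleucine is absent, so JovC is active.
With repressor JovC bound, *wexV* is not transcribed.
So WexV is not produced.
Activator NerA is present, so *torF* is transcribed.
So TorF is produced and active.
Itaconate is absent, so NolM is inactive.
No repressor is bound and TorF is active, so *fubD* is transcribed.
→ *fubD* is ON in B.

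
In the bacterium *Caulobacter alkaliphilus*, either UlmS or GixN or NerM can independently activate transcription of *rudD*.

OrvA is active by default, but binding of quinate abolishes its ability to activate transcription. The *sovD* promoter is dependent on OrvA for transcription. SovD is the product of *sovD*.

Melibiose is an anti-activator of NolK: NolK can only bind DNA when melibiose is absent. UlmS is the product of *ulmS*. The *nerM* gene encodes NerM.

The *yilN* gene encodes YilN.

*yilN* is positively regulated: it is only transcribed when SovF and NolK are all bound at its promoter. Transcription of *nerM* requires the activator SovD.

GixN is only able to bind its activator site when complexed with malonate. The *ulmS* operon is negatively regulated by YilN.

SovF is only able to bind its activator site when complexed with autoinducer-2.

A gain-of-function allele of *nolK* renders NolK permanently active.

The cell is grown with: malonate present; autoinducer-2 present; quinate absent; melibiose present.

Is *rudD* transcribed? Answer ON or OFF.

ON

Autoinducer-2 is present, so SovF is active.
NolK is constitutively active in this strain.
No repressor is bound and SovF and NolK are active, so *yilN* is transcribed.
So YilN is produced and active.
With repressor YilN bound, *ulmS* is not transcribed.
So UlmS is not produced.
Malonate is present, so GixN is active.
Quinate is absent, so OrvA is active.
No repressor is bound and OrvA is active, so *sovD* is transcribed.
So SovD is produced and active.
No repressor is bound and SovD is active, so *nerM* is transcribed.
So NerM is produced and active.
Activator GixN is present, so *rudD* is transcribed.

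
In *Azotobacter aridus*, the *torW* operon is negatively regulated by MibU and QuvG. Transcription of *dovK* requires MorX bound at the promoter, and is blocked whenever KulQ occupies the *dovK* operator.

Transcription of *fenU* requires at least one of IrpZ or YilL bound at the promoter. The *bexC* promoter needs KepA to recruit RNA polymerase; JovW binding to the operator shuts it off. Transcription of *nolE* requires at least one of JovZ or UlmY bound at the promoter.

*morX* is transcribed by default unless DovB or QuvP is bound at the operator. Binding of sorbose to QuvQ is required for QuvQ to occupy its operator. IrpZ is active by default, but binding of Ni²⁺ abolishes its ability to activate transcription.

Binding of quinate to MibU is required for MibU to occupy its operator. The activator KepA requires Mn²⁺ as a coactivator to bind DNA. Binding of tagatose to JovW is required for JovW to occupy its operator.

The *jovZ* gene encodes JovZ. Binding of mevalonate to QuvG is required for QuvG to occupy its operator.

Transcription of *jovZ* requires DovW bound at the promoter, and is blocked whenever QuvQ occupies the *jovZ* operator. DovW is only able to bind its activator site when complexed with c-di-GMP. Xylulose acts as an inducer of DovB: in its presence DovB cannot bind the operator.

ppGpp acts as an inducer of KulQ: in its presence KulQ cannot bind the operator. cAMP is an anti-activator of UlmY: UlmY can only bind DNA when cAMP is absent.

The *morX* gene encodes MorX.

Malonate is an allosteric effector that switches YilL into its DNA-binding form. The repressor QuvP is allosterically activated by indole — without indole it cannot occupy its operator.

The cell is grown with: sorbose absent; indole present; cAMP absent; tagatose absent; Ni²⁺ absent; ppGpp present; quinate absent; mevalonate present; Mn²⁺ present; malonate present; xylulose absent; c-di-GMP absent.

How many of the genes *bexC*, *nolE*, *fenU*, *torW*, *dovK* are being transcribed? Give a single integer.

Mn²⁺ is present, so KepA is active.
Tagatose is absent, so JovW is inactive.
No repressor is bound and KepA is active, so *bexC* is transcribed.
→ *bexC* is ON.
c-di-GMP is absent, so DovW is inactive.
Sorbose is absent, so QuvQ is inactive.
Required activator DovW is absent, so *jovZ* is not transcribed.
So JovZ is not produced.
cAMP is absent, so UlmY is active.
Activator UlmY is present, so *nolE* is transcribed.
→ *nolE* is ON.
Ni²⁺ is absent, so IrpZ is active.
Malonate is present, so YilL is active.
Activator IrpZ is present, so *fenU* is transcribed.
→ *fenU* is ON.
Quinate is absent, so MibU is inactive.
Mevalonate is present, so QuvG is active.
With repressor QuvG bound, *torW* is not transcribed.
→ *torW* is OFF.
Xylulose is absent, so DovB is active.
Indole is present, so QuvP is active.
With repressor DovB bound, *morX* is not transcribed.
So MorX is not produced.
ppGpp is present, so KulQ is inactive.
Required activator MorX is absent, so *dovK* is not transcribed.
→ *dovK* is OFF.
3 of the 5 genes are transcribed.

3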